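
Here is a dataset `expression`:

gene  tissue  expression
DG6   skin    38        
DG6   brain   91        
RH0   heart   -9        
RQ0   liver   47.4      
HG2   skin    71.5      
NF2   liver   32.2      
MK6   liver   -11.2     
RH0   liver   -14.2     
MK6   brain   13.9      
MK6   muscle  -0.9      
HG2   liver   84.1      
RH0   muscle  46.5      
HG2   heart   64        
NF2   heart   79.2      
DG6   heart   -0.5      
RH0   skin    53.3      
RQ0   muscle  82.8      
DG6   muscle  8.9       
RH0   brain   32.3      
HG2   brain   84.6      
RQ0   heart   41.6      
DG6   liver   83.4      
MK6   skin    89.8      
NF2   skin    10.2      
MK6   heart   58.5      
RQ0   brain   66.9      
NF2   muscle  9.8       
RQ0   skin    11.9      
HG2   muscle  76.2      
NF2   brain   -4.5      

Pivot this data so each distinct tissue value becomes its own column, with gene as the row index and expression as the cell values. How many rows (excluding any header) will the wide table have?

6

6 distinct gene values → 6 rows.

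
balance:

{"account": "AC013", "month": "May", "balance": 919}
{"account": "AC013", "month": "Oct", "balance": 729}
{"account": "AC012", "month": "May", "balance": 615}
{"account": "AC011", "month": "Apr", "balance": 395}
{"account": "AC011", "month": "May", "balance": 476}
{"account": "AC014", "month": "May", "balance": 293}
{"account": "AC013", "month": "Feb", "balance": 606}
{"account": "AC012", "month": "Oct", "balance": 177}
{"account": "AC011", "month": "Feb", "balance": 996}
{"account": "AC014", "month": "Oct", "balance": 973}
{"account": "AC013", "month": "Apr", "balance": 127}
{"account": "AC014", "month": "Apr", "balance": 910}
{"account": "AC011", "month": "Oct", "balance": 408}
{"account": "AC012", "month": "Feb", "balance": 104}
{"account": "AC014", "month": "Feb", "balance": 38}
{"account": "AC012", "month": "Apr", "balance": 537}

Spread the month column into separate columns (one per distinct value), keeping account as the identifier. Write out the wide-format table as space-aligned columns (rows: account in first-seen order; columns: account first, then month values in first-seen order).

account  May  Oct  Apr  Feb
AC013    919  729  127  606
AC012    615  177  537  104
AC011    476  408  395  996
AC014    293  973  910  38 

Columns: account plus the 4 distinct month values (May, Oct, Apr, Feb).
For example, row AC013 column May takes balance=919 from the long row (AC013, May).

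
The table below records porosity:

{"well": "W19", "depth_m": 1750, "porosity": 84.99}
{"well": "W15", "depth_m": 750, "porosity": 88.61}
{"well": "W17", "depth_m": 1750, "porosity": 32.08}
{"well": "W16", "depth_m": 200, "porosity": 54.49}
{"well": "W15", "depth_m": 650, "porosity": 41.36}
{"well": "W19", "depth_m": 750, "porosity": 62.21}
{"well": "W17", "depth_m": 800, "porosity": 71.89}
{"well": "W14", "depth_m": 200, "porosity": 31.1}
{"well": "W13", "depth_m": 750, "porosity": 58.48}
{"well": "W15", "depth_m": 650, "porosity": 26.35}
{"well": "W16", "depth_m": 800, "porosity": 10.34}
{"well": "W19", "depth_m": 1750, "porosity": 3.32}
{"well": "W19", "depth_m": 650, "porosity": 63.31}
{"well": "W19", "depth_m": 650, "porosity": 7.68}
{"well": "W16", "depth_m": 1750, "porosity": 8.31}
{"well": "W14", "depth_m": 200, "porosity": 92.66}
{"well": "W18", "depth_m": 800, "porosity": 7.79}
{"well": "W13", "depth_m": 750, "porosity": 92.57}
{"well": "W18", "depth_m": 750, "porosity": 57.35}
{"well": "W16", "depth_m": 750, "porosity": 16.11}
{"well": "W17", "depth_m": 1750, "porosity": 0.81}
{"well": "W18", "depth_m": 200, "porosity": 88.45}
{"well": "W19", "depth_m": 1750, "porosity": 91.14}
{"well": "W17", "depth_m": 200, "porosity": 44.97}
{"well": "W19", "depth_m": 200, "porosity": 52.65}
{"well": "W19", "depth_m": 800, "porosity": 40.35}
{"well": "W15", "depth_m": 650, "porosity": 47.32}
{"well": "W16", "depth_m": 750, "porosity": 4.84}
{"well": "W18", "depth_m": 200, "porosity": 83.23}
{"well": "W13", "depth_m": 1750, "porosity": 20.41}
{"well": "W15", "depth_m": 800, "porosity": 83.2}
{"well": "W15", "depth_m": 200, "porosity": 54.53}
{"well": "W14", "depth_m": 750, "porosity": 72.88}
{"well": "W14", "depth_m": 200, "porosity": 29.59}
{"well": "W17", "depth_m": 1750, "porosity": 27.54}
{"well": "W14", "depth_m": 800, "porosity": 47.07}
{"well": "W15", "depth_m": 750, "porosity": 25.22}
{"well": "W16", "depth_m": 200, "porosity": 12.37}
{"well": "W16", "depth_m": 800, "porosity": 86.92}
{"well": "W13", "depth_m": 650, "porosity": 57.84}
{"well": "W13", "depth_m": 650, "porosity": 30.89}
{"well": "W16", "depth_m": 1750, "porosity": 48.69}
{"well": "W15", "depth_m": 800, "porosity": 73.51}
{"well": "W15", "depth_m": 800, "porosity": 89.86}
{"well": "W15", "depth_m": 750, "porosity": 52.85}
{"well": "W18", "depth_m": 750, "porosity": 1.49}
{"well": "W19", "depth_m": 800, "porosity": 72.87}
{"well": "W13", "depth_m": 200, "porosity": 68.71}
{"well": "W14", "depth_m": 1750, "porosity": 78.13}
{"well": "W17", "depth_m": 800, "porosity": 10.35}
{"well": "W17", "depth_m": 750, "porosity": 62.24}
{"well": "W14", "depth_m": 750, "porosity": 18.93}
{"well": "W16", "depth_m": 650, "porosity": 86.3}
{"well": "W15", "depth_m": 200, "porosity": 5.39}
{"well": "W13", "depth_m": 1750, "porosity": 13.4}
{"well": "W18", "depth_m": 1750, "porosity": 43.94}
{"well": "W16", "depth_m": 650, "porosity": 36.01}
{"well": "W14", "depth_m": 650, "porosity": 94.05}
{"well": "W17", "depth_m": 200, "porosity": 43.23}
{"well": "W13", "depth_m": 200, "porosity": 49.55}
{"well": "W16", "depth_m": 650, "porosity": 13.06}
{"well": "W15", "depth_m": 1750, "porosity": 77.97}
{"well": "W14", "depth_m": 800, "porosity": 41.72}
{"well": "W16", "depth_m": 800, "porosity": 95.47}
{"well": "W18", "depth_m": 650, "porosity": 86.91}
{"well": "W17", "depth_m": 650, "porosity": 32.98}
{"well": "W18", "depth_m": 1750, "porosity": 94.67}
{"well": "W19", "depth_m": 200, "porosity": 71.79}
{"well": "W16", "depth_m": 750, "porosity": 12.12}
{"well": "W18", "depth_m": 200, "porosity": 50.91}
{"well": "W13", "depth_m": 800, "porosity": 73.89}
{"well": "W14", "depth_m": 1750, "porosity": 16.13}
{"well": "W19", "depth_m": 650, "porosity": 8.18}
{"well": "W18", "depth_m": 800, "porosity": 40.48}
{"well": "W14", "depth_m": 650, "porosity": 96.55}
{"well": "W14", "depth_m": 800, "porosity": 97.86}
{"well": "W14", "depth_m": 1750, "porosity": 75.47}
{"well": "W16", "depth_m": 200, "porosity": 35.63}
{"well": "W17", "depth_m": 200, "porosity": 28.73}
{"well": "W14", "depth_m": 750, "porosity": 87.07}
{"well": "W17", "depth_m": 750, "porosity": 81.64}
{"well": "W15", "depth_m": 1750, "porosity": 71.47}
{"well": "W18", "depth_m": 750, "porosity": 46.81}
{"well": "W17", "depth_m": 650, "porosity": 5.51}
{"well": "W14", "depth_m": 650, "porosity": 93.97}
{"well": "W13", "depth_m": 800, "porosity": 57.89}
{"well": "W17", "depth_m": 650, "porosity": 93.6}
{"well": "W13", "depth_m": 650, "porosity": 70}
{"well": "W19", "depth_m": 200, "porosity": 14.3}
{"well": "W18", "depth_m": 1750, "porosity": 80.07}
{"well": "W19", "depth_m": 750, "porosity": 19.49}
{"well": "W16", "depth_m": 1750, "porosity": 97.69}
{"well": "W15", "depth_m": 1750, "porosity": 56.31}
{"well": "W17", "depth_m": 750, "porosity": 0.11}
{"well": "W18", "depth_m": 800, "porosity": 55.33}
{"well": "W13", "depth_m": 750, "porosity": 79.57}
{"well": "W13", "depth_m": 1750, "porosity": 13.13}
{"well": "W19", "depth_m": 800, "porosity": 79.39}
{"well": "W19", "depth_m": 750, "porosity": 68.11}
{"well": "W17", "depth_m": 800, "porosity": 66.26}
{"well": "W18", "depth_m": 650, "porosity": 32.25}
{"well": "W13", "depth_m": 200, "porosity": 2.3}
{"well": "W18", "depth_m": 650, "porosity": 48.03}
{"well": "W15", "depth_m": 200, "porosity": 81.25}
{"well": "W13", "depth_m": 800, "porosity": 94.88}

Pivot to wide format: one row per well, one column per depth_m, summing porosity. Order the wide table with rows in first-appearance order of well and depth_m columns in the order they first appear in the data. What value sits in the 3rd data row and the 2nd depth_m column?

With rows in first-appearance order of well, row 3 is well=W17. depth_m columns in first-appearance order: 1750, 750, 200, 650, 800; column 2 is 750.
Long rows with well=W17, depth_m=750: 62.24 + 81.64 + 0.11 = 143.99.

143.99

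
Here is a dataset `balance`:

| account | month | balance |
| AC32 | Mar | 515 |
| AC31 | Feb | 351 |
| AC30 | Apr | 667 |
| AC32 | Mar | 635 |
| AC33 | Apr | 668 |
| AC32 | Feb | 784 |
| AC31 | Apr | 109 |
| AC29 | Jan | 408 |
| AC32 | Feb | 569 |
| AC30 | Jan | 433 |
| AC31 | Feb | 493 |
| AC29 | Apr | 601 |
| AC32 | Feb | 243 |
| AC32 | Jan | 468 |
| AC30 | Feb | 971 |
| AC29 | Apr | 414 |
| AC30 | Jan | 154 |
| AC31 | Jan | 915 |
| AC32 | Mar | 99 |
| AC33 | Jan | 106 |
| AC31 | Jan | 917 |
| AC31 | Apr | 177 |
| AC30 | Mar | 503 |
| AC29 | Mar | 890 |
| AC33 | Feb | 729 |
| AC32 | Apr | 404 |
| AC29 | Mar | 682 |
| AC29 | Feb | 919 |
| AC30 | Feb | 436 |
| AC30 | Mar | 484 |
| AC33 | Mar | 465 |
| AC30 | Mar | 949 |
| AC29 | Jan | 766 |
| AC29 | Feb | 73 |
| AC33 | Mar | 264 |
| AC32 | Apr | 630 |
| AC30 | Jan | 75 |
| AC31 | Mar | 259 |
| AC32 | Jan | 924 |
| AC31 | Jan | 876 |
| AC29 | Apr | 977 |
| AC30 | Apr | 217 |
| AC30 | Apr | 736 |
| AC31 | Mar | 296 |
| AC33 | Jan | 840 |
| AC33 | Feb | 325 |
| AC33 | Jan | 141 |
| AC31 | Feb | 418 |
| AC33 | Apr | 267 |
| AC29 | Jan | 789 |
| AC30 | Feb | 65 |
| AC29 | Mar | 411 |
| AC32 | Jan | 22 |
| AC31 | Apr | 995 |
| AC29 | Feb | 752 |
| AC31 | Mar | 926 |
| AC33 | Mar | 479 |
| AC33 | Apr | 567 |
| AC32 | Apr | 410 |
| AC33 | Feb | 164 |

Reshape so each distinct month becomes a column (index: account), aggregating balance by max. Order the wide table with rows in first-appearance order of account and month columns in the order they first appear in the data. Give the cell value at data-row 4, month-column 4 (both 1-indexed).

840

With rows in first-appearance order of account, row 4 is account=AC33. month columns in first-appearance order: Mar, Feb, Apr, Jan; column 4 is Jan.
Long rows with account=AC33, month=Jan: max(106, 840, 141) = 840.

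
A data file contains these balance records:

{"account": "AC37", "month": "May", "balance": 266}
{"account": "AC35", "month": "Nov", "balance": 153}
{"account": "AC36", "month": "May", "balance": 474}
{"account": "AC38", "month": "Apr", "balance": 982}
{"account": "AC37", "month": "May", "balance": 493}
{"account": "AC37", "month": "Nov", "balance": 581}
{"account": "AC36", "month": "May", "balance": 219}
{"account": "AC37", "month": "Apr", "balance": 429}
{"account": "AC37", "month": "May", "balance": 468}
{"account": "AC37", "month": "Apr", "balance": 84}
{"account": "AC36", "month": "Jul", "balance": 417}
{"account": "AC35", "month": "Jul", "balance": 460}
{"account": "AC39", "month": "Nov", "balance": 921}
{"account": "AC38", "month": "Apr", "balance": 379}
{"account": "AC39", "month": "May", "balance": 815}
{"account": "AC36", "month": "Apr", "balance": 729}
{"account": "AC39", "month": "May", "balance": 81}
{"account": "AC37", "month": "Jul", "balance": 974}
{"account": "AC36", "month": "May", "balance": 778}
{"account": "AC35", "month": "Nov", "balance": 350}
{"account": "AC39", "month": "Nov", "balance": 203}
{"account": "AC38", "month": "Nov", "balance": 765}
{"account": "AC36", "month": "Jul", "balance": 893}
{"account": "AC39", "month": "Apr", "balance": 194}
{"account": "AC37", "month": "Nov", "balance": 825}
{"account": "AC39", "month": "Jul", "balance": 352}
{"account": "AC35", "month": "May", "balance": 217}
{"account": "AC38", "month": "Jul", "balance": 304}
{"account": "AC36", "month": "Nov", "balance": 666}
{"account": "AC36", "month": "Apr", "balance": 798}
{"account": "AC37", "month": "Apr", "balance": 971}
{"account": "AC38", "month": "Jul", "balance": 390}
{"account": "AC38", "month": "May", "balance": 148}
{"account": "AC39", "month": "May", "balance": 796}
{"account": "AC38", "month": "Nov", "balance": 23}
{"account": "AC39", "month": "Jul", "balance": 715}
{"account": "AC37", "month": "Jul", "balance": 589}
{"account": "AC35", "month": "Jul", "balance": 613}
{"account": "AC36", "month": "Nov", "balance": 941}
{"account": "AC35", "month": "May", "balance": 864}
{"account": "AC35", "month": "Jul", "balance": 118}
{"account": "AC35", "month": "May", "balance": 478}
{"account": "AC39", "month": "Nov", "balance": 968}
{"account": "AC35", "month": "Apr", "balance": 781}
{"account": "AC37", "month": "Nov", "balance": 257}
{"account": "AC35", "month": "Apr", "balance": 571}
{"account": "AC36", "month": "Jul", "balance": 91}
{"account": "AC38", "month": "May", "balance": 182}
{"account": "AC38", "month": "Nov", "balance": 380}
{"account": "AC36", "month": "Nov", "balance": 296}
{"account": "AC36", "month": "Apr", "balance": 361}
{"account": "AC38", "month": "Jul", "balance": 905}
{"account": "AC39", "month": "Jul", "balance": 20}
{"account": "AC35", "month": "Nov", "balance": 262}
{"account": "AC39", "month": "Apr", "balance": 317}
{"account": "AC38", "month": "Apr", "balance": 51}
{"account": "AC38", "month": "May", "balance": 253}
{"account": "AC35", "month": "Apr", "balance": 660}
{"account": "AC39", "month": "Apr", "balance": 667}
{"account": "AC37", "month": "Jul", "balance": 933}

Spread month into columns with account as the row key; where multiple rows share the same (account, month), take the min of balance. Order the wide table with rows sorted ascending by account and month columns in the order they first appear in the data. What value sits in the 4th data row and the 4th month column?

With rows sorted ascending by account, row 4 is account=AC38. month columns in first-appearance order: May, Nov, Apr, Jul; column 4 is Jul.
Long rows with account=AC38, month=Jul: min(304, 390, 905) = 304.

304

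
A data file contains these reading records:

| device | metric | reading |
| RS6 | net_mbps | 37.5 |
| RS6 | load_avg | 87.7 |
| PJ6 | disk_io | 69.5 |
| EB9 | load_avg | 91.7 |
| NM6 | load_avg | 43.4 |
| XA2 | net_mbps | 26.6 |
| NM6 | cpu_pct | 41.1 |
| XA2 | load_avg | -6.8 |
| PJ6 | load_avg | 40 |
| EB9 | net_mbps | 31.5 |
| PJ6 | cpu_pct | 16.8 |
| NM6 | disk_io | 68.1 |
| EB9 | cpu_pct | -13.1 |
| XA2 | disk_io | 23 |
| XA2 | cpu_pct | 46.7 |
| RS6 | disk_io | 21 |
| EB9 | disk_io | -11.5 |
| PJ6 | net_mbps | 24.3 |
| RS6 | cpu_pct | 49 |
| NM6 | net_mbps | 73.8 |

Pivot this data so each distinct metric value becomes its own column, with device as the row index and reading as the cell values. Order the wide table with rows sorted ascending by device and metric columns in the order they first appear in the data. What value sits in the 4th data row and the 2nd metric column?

With rows sorted ascending by device, row 4 is device=RS6. metric columns in first-appearance order: net_mbps, load_avg, disk_io, cpu_pct; column 2 is load_avg.
Long rows with device=RS6, metric=load_avg: reading = 87.7.

87.7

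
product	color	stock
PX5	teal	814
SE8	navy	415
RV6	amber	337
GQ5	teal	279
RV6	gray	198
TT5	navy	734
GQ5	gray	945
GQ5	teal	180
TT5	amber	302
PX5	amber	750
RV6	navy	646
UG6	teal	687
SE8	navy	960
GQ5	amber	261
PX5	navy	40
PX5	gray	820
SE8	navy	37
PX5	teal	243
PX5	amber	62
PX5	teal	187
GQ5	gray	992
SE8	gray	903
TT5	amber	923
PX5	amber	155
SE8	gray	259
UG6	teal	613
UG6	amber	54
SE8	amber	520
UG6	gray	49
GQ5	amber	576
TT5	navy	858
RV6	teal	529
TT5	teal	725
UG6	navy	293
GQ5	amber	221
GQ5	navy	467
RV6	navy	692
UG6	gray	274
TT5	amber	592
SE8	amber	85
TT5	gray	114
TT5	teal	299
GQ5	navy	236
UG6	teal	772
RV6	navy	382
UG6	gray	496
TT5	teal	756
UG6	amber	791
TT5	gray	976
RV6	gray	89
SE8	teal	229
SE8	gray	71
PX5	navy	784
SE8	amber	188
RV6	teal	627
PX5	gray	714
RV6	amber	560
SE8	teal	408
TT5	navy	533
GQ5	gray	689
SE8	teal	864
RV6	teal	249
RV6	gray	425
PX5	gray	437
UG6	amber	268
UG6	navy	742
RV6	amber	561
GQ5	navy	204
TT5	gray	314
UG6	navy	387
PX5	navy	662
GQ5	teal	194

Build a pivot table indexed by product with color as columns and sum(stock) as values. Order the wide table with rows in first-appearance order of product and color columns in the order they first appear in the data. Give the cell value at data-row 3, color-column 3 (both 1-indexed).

With rows in first-appearance order of product, row 3 is product=RV6. color columns in first-appearance order: teal, navy, amber, gray; column 3 is amber.
Long rows with product=RV6, color=amber: 337 + 560 + 561 = 1458.

1458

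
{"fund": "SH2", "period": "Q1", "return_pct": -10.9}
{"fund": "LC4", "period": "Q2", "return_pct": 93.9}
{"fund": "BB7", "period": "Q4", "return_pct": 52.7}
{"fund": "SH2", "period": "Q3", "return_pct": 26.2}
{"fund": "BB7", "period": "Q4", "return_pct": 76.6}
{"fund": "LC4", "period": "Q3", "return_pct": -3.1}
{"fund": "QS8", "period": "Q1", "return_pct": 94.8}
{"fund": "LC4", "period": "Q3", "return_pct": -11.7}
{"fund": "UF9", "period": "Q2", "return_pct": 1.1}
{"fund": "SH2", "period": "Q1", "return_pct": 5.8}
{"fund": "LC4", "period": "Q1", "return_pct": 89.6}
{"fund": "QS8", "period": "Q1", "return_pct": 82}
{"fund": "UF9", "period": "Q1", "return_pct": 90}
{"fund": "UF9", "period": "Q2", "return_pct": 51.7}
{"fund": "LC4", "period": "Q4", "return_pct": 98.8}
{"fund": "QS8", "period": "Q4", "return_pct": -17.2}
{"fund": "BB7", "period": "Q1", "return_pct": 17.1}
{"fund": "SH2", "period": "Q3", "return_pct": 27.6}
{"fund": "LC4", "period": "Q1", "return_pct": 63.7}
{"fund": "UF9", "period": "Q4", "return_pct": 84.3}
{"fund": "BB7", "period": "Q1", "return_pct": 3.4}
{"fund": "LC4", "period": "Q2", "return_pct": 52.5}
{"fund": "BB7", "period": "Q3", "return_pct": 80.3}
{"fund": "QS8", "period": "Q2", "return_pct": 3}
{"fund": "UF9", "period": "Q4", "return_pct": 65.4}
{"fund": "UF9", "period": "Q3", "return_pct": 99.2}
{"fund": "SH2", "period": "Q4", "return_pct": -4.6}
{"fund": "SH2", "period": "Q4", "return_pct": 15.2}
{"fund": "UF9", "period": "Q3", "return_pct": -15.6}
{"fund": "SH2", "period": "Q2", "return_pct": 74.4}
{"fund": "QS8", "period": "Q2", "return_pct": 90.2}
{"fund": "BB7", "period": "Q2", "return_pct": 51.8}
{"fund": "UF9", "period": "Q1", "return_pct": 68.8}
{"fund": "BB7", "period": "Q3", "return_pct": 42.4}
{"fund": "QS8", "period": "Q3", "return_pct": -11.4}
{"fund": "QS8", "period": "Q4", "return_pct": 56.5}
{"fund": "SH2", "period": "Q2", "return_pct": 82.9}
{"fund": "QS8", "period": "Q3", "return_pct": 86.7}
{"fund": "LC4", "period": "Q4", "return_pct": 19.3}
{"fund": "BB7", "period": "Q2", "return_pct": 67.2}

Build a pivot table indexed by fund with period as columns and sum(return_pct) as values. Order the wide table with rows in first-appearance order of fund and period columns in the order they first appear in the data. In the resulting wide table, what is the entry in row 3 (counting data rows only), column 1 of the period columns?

20.5

With rows in first-appearance order of fund, row 3 is fund=BB7. period columns in first-appearance order: Q1, Q2, Q4, Q3; column 1 is Q1.
Long rows with fund=BB7, period=Q1: 17.1 + 3.4 = 20.5.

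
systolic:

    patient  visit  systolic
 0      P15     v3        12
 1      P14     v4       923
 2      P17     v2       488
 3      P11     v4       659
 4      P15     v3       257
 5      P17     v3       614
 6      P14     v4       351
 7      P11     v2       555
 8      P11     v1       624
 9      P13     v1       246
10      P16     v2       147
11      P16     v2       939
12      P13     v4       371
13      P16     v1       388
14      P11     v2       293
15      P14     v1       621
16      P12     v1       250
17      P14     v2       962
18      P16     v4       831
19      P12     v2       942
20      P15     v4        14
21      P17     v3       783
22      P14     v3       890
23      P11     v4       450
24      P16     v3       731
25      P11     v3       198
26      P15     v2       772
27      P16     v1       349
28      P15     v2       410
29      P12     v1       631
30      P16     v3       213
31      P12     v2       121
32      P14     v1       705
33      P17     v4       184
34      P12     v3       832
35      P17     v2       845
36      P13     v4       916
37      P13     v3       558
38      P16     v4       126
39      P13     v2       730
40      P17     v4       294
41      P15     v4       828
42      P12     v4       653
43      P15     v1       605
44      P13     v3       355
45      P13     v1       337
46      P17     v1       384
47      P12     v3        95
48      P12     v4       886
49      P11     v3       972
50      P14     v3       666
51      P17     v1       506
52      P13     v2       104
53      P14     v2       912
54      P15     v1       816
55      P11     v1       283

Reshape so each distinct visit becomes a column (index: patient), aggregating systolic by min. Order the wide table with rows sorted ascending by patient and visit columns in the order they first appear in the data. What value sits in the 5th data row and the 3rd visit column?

410

With rows sorted ascending by patient, row 5 is patient=P15. visit columns in first-appearance order: v3, v4, v2, v1; column 3 is v2.
Long rows with patient=P15, visit=v2: min(772, 410) = 410.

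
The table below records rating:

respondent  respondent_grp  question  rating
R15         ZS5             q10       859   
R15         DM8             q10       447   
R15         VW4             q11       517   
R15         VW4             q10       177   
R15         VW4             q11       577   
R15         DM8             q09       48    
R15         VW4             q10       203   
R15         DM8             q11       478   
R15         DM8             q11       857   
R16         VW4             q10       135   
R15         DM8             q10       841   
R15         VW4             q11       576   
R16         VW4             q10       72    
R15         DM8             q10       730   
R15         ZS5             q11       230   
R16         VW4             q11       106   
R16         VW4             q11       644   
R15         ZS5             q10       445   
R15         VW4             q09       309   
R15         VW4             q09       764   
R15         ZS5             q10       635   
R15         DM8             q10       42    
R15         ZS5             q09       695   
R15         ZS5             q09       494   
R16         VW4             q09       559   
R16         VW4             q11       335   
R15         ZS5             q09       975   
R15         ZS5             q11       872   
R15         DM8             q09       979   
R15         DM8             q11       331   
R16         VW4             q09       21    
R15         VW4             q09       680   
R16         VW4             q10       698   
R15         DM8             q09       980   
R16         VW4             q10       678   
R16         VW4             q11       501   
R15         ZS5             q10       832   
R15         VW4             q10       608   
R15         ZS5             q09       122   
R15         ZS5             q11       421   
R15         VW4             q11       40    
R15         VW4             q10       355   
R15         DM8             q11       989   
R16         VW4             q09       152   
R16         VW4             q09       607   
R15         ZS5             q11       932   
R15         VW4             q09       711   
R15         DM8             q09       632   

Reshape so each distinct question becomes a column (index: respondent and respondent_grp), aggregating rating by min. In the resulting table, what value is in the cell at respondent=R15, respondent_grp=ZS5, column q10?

Rows with respondent=R15, respondent_grp=ZS5 and question=q10: rating values are 859, 445, 635, 832.
min(859, 445, 635, 832) = 445.

445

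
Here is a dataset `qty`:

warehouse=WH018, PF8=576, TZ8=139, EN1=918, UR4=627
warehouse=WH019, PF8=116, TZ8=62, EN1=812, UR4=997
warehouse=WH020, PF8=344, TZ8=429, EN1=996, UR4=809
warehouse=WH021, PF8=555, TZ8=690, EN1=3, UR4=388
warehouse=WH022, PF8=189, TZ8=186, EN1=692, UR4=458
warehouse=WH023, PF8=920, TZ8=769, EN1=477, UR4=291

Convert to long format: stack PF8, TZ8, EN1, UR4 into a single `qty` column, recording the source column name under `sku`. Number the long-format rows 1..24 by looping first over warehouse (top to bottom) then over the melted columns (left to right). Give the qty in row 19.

24 rows total (6 × 4). Row 19: index ⌊(19-1)/4⌋ = 4 into warehouse → WH022; (19-1) mod 4 = 2 into the melted columns → EN1.
So row 19 is (WH022, EN1, 692); qty = 692.

692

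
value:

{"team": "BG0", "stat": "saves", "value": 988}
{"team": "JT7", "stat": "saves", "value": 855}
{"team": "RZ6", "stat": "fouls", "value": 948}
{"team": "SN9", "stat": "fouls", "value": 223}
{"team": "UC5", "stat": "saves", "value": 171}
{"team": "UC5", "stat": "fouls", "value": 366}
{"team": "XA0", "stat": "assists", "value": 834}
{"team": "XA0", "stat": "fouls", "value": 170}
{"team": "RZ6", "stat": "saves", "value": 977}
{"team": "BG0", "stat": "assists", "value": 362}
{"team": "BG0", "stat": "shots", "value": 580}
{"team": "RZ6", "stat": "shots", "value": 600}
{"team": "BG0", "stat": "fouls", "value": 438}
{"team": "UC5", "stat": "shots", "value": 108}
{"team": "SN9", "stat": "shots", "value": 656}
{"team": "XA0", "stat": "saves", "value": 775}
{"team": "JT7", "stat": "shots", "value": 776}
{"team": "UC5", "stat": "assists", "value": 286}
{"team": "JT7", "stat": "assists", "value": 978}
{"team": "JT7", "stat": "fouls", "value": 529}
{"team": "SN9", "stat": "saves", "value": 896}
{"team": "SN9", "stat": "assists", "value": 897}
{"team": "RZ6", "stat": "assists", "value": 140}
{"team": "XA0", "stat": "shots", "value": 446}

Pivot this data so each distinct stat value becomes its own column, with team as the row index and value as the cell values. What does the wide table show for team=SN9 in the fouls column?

223

Wide layout: rows indexed by team, columns are the 4 distinct stat values (saves, fouls, assists, shots).
Cell (team=SN9, stat=fouls) draws from the long row where team=SN9 and stat=fouls, which has value=223.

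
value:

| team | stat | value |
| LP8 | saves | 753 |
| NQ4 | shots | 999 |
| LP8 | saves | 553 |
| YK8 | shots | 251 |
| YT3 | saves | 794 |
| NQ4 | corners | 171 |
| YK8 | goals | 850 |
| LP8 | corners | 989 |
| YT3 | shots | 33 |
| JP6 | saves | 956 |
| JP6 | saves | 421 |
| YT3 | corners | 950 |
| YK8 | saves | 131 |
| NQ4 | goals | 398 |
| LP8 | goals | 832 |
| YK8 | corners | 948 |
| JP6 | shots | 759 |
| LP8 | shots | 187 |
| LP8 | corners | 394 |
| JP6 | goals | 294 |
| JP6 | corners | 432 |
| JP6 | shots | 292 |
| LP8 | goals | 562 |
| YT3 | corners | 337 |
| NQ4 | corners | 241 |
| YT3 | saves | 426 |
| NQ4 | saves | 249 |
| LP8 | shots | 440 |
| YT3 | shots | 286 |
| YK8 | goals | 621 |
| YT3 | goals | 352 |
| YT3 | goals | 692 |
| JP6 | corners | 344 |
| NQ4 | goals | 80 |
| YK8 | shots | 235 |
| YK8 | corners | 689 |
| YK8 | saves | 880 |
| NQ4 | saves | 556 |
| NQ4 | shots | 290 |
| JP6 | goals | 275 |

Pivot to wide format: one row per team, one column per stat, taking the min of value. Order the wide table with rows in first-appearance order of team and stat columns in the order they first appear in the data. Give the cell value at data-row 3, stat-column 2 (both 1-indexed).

With rows in first-appearance order of team, row 3 is team=YK8. stat columns in first-appearance order: saves, shots, corners, goals; column 2 is shots.
Long rows with team=YK8, stat=shots: min(251, 235) = 235.

235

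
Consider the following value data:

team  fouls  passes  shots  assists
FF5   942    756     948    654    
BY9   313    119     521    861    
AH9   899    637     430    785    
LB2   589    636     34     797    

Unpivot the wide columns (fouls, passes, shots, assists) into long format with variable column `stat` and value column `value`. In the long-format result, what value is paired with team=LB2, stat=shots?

Unpivoting turns each (team, wide-column) pair into one long row.
The wide cell at row LB2, column shots holds 34, so the long row (LB2, shots) has value=34.

34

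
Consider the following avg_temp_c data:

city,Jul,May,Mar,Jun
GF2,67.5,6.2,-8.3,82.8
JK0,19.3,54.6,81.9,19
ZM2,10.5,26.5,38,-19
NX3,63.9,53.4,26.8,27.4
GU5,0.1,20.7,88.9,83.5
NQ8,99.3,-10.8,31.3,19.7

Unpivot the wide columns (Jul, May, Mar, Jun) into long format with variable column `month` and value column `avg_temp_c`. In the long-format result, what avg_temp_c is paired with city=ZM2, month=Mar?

Unpivoting turns each (city, wide-column) pair into one long row.
The wide cell at row ZM2, column Mar holds 38, so the long row (ZM2, Mar) has avg_temp_c=38.

38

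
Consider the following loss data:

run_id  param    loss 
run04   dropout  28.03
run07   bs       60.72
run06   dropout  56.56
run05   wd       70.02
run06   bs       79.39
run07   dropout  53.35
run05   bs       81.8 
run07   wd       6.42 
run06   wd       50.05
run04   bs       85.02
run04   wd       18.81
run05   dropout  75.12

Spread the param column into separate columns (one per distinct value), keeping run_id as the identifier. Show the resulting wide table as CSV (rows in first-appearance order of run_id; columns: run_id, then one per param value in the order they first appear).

run_id,dropout,bs,wd
run04,28.03,85.02,18.81
run07,53.35,60.72,6.42
run06,56.56,79.39,50.05
run05,75.12,81.8,70.02

Columns: run_id plus the 3 distinct param values (dropout, bs, wd).
For example, row run04 column dropout takes loss=28.03 from the long row (run04, dropout).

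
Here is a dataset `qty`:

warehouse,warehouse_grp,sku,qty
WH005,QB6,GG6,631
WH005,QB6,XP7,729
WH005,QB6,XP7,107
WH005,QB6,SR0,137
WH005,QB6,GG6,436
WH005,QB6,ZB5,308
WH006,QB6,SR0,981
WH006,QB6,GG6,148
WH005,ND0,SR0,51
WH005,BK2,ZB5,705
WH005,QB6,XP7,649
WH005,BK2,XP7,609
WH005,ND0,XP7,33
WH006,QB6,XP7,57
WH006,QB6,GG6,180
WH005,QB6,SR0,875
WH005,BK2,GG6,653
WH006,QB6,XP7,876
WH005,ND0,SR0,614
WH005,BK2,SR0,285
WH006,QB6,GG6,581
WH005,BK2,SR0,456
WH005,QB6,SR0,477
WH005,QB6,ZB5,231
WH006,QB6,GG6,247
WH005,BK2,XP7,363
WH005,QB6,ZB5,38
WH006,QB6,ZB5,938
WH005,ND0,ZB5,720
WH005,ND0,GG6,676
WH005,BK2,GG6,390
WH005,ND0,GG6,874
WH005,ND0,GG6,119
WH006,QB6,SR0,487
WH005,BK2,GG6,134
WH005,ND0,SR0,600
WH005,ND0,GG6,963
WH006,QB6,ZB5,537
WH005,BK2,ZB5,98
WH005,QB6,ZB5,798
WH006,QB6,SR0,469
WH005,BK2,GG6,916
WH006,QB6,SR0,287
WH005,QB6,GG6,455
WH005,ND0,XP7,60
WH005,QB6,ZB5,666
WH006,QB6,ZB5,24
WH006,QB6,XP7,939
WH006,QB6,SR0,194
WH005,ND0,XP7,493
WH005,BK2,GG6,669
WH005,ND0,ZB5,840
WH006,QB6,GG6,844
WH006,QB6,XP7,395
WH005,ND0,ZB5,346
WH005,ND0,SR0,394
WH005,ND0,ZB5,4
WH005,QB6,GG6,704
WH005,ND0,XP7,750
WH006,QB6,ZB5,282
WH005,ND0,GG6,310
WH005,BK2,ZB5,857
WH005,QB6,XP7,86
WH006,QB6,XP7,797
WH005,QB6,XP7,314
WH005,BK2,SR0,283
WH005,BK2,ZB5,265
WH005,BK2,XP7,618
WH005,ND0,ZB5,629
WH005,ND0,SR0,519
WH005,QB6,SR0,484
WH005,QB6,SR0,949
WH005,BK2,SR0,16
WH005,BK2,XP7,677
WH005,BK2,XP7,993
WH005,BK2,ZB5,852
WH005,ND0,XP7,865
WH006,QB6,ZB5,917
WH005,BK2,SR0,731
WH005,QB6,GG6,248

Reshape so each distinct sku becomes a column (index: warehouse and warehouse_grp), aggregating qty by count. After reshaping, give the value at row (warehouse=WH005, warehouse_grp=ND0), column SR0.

5

Rows with warehouse=WH005, warehouse_grp=ND0 and sku=SR0: qty values are 51, 614, 600, 394, 519.
5 rows match — count = 5.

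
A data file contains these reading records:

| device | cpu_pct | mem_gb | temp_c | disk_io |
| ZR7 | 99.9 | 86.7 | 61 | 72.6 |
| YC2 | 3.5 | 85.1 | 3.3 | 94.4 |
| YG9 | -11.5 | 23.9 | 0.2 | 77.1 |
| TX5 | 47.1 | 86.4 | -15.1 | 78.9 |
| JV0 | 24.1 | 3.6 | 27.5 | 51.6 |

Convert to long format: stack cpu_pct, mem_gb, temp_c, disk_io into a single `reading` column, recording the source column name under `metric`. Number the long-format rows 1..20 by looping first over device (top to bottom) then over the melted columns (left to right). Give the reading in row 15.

-15.1

20 rows total (5 × 4). Row 15: index ⌊(15-1)/4⌋ = 3 into device → TX5; (15-1) mod 4 = 2 into the melted columns → temp_c.
So row 15 is (TX5, temp_c, -15.1); reading = -15.1.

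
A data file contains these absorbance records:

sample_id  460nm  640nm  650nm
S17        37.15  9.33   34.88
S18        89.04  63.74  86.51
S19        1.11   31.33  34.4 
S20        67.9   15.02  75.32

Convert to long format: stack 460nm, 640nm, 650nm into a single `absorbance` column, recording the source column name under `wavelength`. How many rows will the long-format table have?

12

4 sample_id values × 3 melted columns = 12 rows.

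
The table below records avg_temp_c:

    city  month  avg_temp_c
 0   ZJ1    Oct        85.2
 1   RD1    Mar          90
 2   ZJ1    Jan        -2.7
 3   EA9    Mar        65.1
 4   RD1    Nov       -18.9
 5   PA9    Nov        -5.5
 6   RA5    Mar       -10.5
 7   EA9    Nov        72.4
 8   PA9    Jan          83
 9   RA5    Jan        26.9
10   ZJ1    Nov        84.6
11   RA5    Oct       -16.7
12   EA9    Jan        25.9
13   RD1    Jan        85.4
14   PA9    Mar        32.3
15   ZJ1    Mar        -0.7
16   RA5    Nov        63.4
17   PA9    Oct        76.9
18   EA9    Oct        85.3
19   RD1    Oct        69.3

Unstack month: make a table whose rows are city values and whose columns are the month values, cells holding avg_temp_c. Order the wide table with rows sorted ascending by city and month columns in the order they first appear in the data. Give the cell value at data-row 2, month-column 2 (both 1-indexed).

With rows sorted ascending by city, row 2 is city=PA9. month columns in first-appearance order: Oct, Mar, Jan, Nov; column 2 is Mar.
Long rows with city=PA9, month=Mar: avg_temp_c = 32.3.

32.3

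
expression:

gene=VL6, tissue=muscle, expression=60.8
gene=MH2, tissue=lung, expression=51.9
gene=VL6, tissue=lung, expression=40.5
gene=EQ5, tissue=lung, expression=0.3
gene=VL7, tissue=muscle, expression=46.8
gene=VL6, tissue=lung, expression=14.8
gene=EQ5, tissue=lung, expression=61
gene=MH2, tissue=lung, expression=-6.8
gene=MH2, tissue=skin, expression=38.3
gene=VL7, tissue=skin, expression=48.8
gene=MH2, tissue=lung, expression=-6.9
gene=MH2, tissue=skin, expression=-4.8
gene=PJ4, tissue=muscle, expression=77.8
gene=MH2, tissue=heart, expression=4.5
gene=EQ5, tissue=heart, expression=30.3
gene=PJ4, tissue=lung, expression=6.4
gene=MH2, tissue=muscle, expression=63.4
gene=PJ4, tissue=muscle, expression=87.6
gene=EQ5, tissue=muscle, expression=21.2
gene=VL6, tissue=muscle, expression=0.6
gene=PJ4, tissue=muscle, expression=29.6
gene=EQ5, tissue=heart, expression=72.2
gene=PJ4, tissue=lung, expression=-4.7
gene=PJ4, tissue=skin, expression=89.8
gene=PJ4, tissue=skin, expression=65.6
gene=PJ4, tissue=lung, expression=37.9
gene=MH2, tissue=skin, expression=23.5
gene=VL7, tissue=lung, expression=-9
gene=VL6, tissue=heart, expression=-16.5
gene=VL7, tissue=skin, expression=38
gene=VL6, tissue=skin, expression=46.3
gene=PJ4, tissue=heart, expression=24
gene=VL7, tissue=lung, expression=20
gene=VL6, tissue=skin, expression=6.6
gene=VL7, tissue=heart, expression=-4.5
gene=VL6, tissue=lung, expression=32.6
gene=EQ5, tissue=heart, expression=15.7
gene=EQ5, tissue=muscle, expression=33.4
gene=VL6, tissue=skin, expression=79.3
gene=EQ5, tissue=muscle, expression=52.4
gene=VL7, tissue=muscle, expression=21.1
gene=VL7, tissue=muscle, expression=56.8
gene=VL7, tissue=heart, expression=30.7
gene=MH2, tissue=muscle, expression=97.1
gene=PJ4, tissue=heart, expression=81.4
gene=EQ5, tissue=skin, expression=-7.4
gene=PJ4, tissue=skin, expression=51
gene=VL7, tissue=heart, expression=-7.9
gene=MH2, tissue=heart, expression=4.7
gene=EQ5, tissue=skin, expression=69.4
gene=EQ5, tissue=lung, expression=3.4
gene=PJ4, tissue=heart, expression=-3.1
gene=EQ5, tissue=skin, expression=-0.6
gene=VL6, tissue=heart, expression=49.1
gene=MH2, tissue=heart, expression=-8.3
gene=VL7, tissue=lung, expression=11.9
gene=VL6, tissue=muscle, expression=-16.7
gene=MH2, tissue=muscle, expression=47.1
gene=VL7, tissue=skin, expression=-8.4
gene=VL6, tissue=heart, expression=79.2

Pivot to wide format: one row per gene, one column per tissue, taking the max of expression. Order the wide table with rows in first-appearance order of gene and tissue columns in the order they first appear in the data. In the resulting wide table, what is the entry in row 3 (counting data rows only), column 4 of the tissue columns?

With rows in first-appearance order of gene, row 3 is gene=EQ5. tissue columns in first-appearance order: muscle, lung, skin, heart; column 4 is heart.
Long rows with gene=EQ5, tissue=heart: max(30.3, 72.2, 15.7) = 72.2.

72.2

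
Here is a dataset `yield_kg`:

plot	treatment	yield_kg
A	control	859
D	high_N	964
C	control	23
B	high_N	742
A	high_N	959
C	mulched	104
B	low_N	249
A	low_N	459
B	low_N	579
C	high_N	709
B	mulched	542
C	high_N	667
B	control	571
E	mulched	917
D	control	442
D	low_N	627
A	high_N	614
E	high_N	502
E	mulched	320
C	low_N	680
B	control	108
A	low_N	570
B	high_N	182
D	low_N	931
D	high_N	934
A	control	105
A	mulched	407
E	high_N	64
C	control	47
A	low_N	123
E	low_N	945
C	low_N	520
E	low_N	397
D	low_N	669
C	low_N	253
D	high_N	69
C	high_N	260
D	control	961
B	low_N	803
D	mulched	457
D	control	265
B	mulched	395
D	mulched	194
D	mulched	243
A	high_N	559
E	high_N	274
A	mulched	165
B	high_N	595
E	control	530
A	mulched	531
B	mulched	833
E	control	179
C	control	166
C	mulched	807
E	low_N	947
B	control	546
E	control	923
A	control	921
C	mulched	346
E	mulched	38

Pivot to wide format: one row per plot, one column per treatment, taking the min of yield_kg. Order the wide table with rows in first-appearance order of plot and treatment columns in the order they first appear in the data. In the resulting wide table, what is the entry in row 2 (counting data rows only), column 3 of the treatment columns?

With rows in first-appearance order of plot, row 2 is plot=D. treatment columns in first-appearance order: control, high_N, mulched, low_N; column 3 is mulched.
Long rows with plot=D, treatment=mulched: min(457, 194, 243) = 194.

194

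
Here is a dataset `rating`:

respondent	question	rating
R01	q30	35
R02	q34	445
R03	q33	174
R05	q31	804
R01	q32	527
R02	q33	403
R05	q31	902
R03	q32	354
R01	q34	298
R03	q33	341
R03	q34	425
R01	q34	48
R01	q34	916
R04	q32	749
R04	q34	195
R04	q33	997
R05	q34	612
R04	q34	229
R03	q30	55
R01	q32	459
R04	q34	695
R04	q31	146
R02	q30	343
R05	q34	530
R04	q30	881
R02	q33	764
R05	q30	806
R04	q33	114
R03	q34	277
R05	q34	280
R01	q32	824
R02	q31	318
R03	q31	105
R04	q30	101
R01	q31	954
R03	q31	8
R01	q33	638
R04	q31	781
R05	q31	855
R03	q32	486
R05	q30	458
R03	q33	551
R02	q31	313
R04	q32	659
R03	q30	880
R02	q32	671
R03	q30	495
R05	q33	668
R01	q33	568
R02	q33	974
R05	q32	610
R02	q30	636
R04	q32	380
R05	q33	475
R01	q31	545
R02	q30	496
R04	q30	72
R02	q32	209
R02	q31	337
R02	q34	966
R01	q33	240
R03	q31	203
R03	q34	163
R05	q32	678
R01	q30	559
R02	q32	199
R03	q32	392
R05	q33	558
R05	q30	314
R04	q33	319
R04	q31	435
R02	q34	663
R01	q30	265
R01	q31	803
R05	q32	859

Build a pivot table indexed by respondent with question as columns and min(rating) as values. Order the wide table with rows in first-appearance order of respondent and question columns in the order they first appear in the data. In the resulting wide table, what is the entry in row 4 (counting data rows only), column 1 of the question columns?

With rows in first-appearance order of respondent, row 4 is respondent=R05. question columns in first-appearance order: q30, q34, q33, q31, q32; column 1 is q30.
Long rows with respondent=R05, question=q30: min(806, 458, 314) = 314.

314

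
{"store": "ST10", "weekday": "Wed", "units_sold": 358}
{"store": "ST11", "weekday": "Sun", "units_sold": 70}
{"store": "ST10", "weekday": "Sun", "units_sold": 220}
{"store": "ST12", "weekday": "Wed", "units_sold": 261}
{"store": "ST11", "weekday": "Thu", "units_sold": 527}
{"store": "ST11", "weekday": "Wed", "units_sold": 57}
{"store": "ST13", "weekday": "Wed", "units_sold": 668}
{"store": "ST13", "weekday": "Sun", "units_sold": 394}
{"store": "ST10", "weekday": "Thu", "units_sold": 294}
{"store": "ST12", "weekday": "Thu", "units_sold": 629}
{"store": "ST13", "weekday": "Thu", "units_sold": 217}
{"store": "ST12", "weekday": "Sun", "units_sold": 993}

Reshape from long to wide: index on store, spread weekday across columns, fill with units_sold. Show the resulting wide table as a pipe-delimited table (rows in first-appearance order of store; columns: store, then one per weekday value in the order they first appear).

| store | Wed | Sun | Thu |
| ST10 | 358 | 220 | 294 |
| ST11 | 57 | 70 | 527 |
| ST12 | 261 | 993 | 629 |
| ST13 | 668 | 394 | 217 |

Columns: store plus the 3 distinct weekday values (Wed, Sun, Thu).
For example, row ST10 column Wed takes units_sold=358 from the long row (ST10, Wed).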